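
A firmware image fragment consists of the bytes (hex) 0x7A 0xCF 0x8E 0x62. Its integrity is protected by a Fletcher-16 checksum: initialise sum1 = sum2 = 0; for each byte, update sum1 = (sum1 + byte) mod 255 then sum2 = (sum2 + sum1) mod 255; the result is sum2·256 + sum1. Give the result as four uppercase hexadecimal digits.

Running sums (mod 255):
  after byte 0 (0x7A): sum1=122, sum2=122
  after byte 1 (0xCF): sum1=74, sum2=196
  after byte 2 (0x8E): sum1=216, sum2=157
  after byte 3 (0x62): sum1=59, sum2=216
Checksum = sum2·256 + sum1 = 216·256 + 59 = 55355 = 0xD83B.

D83B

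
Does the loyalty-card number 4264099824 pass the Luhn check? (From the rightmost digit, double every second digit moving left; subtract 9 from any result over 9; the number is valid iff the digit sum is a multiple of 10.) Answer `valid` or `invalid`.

From the right, keep odd positions and double even positions (subtract 9 from any doubled value over 9):
  doubled (positions 2,4,...): 4 9 0 3 8 → sum 24
  kept (positions 1,3,...): 4 8 9 4 2 → sum 27
Total = 51.
51 mod 10 = 1, so the number is invalid.

invalid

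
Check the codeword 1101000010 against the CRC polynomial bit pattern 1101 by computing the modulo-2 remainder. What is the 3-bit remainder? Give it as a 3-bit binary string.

Modulo-2 division of 1101000010 by 1101:
  pos 0: 1101 XOR 1101 = 0000
Remainder = 010 (nonzero — an error is detected).

010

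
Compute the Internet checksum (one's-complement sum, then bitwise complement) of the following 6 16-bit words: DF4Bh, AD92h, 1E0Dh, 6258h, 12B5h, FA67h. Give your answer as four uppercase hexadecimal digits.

E59E

One's-complement addition (fold any carry out of bit 15 back into bit 0):
  0xDF4B + 0xAD92 = 0x18CDD → wrap carry → 0x8CDE
  0x8CDE + 0x1E0D = 0x0AAEB
  0xAAEB + 0x6258 = 0x10D43 → wrap carry → 0x0D44
  0x0D44 + 0x12B5 = 0x01FF9
  0x1FF9 + 0xFA67 = 0x11A60 → wrap carry → 0x1A61
One's-complement sum = 0x1A61.
Checksum = ~0x1A61 & 0xFFFF = 0xE59E.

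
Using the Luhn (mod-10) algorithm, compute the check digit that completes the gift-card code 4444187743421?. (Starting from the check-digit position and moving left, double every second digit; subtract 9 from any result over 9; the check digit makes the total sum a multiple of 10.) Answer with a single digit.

1

Partial digits right→left: 1 2 4 3 4 7 7 8 1 4 4 4 4
Double every second digit counting from the check-digit position (so the 1st, 3rd, 5th, ... of the partial from the right).
  doubled (with −9 where >9): 2 8 8 5 2 8 8 → sum 41
  kept as-is: 2 3 7 8 4 4 → sum 28
Total = 41 + 28 = 69.
Check digit = (10 − (69 mod 10)) mod 10 = 1.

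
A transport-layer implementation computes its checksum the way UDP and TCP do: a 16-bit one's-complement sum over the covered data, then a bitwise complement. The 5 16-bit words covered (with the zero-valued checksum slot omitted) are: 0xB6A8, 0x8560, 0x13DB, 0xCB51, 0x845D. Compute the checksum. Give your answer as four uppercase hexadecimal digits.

606C

One's-complement addition (fold any carry out of bit 15 back into bit 0):
  0xB6A8 + 0x8560 = 0x13C08 → wrap carry → 0x3C09
  0x3C09 + 0x13DB = 0x04FE4
  0x4FE4 + 0xCB51 = 0x11B35 → wrap carry → 0x1B36
  0x1B36 + 0x845D = 0x09F93
One's-complement sum = 0x9F93.
Checksum = ~0x9F93 & 0xFFFF = 0x606C.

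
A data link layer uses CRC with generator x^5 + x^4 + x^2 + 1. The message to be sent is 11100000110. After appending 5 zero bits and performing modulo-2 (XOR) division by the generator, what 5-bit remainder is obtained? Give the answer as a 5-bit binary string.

00010

Append 5 zeros: 1110000011000000. Divide by 110101 (XOR where the leading bit is 1):
  pos 0: 111000 XOR 110101 = 001101
  pos 2: 110100 XOR 110101 = 000001
  pos 7: 111000 XOR 110101 = 001101
  pos 9: 110100 XOR 110101 = 000001
Remainder (last 5 bits) = 00010. This is the CRC / FCS.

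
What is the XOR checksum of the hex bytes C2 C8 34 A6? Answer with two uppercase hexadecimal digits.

98

XOR the bytes together:
  start with 0xC2
  0xC2 ⊕ 0xC8 = 0x0A
  0x0A ⊕ 0x34 = 0x3E
  0x3E ⊕ 0xA6 = 0x98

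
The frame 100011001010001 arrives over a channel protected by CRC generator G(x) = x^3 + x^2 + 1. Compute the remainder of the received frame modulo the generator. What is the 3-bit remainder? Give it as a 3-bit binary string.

000

Modulo-2 division of 100011001010001 by 1101:
  pos 0: 1000 XOR 1101 = 0101
  pos 1: 1011 XOR 1101 = 0110
  pos 2: 1101 XOR 1101 = 0000
  pos 8: 1010 XOR 1101 = 0111
  pos 9: 1110 XOR 1101 = 0011
  pos 11: 1101 XOR 1101 = 0000
Remainder = 000 (zero — the frame passes the CRC check).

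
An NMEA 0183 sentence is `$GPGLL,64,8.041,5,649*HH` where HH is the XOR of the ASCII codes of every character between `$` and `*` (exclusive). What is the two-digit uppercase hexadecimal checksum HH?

7F

XOR the ASCII codes of the payload characters:
  'G' = 0x47 → acc = 0x47
  'P' = 0x50 → acc = 0x17
  'G' = 0x47 → acc = 0x50
  'L' = 0x4C → acc = 0x1C
  'L' = 0x4C → acc = 0x50
  ',' = 0x2C → acc = 0x7C
  '6' = 0x36 → acc = 0x4A
  '4' = 0x34 → acc = 0x7E
  ',' = 0x2C → acc = 0x52
  '8' = 0x38 → acc = 0x6A
  '.' = 0x2E → acc = 0x44
  '0' = 0x30 → acc = 0x74
  '4' = 0x34 → acc = 0x40
  '1' = 0x31 → acc = 0x71
  ',' = 0x2C → acc = 0x5D
  '5' = 0x35 → acc = 0x68
  ',' = 0x2C → acc = 0x44
  '6' = 0x36 → acc = 0x72
  '4' = 0x34 → acc = 0x46
  '9' = 0x39 → acc = 0x7F
Checksum = 0x7F.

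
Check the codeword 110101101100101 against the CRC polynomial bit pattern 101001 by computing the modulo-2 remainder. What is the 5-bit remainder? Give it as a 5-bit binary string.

Modulo-2 division of 110101101100101 by 101001:
  pos 0: 110101 XOR 101001 = 011100
  pos 1: 111001 XOR 101001 = 010000
  pos 2: 100000 XOR 101001 = 001001
  pos 4: 100111 XOR 101001 = 001110
  pos 6: 111000 XOR 101001 = 010001
  pos 7: 100011 XOR 101001 = 001010
  pos 9: 101001 XOR 101001 = 000000
Remainder = 00000 (zero — the frame passes the CRC check).

00000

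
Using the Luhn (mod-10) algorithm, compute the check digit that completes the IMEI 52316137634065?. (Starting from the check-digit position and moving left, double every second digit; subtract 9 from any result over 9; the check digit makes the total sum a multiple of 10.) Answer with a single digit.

7

Partial digits right→left: 5 6 0 4 3 6 7 3 1 6 1 3 2 5
Double every second digit counting from the check-digit position (so the 1st, 3rd, 5th, ... of the partial from the right).
  doubled (with −9 where >9): 1 0 6 5 2 2 4 → sum 20
  kept as-is: 6 4 6 3 6 3 5 → sum 33
Total = 20 + 33 = 53.
Check digit = (10 − (53 mod 10)) mod 10 = 7.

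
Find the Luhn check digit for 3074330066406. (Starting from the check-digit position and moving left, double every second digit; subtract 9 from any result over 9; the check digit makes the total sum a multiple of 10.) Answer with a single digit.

6

Partial digits right→left: 6 0 4 6 6 0 0 3 3 4 7 0 3
Double every second digit counting from the check-digit position (so the 1st, 3rd, 5th, ... of the partial from the right).
  doubled (with −9 where >9): 3 8 3 0 6 5 6 → sum 31
  kept as-is: 0 6 0 3 4 0 → sum 13
Total = 31 + 13 = 44.
Check digit = (10 − (44 mod 10)) mod 10 = 6.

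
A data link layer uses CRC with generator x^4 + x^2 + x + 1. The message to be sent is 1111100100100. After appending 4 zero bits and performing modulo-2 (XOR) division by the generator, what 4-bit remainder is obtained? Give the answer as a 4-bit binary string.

1101

Append 4 zeros: 11111001001000000. Divide by 10111 (XOR where the leading bit is 1):
  pos 0: 11111 XOR 10111 = 01000
  pos 1: 10000 XOR 10111 = 00111
  pos 3: 11101 XOR 10111 = 01010
  pos 4: 10100 XOR 10111 = 00011
  pos 7: 11010 XOR 10111 = 01101
  pos 8: 11010 XOR 10111 = 01101
  pos 9: 11010 XOR 10111 = 01101
  pos 10: 11010 XOR 10111 = 01101
  pos 11: 11010 XOR 10111 = 01101
  pos 12: 11010 XOR 10111 = 01101
Remainder (last 4 bits) = 1101. This is the CRC / FCS.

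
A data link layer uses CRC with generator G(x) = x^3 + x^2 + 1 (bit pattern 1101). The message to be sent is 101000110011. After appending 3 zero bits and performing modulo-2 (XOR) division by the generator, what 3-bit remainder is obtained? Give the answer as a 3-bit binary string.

Append 3 zeros: 101000110011000. Divide by 1101 (XOR where the leading bit is 1):
  pos 0: 1010 XOR 1101 = 0111
  pos 1: 1110 XOR 1101 = 0011
  pos 3: 1101 XOR 1101 = 0000
  pos 7: 1001 XOR 1101 = 0100
  pos 8: 1001 XOR 1101 = 0100
  pos 9: 1000 XOR 1101 = 0101
  pos 10: 1010 XOR 1101 = 0111
  pos 11: 1110 XOR 1101 = 0011
Remainder (last 3 bits) = 011. This is the CRC / FCS.

011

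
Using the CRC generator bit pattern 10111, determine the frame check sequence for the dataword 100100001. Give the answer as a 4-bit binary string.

Append 4 zeros: 1001000010000. Divide by 10111 (XOR where the leading bit is 1):
  pos 0: 10010 XOR 10111 = 00101
  pos 2: 10100 XOR 10111 = 00011
  pos 5: 11010 XOR 10111 = 01101
  pos 6: 11010 XOR 10111 = 01101
  pos 7: 11010 XOR 10111 = 01101
  pos 8: 11010 XOR 10111 = 01101
Remainder (last 4 bits) = 1101. This is the CRC / FCS.

1101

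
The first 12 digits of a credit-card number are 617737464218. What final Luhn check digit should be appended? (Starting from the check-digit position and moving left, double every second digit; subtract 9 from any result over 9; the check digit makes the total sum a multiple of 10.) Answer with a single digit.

Partial digits right→left: 8 1 2 4 6 4 7 3 7 7 1 6
Double every second digit counting from the check-digit position (so the 1st, 3rd, 5th, ... of the partial from the right).
  doubled (with −9 where >9): 7 4 3 5 5 2 → sum 26
  kept as-is: 1 4 4 3 7 6 → sum 25
Total = 26 + 25 = 51.
Check digit = (10 − (51 mod 10)) mod 10 = 9.

9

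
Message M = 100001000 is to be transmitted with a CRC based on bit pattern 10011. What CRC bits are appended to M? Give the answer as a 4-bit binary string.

0100

Append 4 zeros: 1000010000000. Divide by 10011 (XOR where the leading bit is 1):
  pos 0: 10000 XOR 10011 = 00011
  pos 3: 11100 XOR 10011 = 01111
  pos 4: 11110 XOR 10011 = 01101
  pos 5: 11010 XOR 10011 = 01001
  pos 6: 10010 XOR 10011 = 00001
Remainder (last 4 bits) = 0100. This is the CRC / FCS.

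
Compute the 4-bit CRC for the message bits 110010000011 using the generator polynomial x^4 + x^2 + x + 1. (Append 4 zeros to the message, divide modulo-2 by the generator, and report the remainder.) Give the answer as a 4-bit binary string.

1101

Append 4 zeros: 1100100000110000. Divide by 10111 (XOR where the leading bit is 1):
  pos 0: 11001 XOR 10111 = 01110
  pos 1: 11100 XOR 10111 = 01011
  pos 2: 10110 XOR 10111 = 00001
  pos 6: 10001 XOR 10111 = 00110
  pos 8: 11010 XOR 10111 = 01101
  pos 9: 11010 XOR 10111 = 01101
  pos 10: 11010 XOR 10111 = 01101
  pos 11: 11010 XOR 10111 = 01101
Remainder (last 4 bits) = 1101. This is the CRC / FCS.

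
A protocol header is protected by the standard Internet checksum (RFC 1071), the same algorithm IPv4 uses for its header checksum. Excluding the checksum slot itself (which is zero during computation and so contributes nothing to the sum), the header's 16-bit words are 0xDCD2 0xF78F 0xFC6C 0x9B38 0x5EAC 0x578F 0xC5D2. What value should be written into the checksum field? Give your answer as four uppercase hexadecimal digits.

One's-complement addition (fold any carry out of bit 15 back into bit 0):
  0xDCD2 + 0xF78F = 0x1D461 → wrap carry → 0xD462
  0xD462 + 0xFC6C = 0x1D0CE → wrap carry → 0xD0CF
  0xD0CF + 0x9B38 = 0x16C07 → wrap carry → 0x6C08
  0x6C08 + 0x5EAC = 0x0CAB4
  0xCAB4 + 0x578F = 0x12243 → wrap carry → 0x2244
  0x2244 + 0xC5D2 = 0x0E816
One's-complement sum = 0xE816.
Checksum = ~0xE816 & 0xFFFF = 0x17E9.

17E9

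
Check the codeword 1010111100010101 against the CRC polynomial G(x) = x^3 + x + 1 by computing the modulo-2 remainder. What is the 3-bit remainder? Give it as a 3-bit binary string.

Modulo-2 division of 1010111100010101 by 1011:
  pos 0: 1010 XOR 1011 = 0001
  pos 3: 1111 XOR 1011 = 0100
  pos 4: 1001 XOR 1011 = 0010
  pos 6: 1000 XOR 1011 = 0011
  pos 8: 1101 XOR 1011 = 0110
  pos 9: 1100 XOR 1011 = 0111
  pos 10: 1111 XOR 1011 = 0100
  pos 11: 1000 XOR 1011 = 0011
Remainder = 111 (nonzero — an error is detected).

111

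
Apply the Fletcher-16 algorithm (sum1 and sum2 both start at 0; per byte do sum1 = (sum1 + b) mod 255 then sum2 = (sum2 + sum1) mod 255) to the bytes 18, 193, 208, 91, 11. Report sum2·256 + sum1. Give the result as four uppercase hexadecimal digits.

950B

Running sums (mod 255):
  after byte 0 (18): sum1=18, sum2=18
  after byte 1 (193): sum1=211, sum2=229
  after byte 2 (208): sum1=164, sum2=138
  after byte 3 (91): sum1=0, sum2=138
  after byte 4 (11): sum1=11, sum2=149
Checksum = sum2·256 + sum1 = 149·256 + 11 = 38155 = 0x950B.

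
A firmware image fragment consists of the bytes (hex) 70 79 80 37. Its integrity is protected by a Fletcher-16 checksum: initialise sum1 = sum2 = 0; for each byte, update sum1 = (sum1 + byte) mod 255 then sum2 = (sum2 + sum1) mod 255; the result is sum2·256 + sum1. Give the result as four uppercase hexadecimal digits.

Running sums (mod 255):
  after byte 0 (70): sum1=112, sum2=112
  after byte 1 (79): sum1=233, sum2=90
  after byte 2 (80): sum1=106, sum2=196
  after byte 3 (37): sum1=161, sum2=102
Checksum = sum2·256 + sum1 = 102·256 + 161 = 26273 = 0x66A1.

66A1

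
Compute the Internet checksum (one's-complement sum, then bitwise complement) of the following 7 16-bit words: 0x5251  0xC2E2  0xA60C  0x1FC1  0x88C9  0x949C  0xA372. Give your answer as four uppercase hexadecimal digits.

6425

One's-complement addition (fold any carry out of bit 15 back into bit 0):
  0x5251 + 0xC2E2 = 0x11533 → wrap carry → 0x1534
  0x1534 + 0xA60C = 0x0BB40
  0xBB40 + 0x1FC1 = 0x0DB01
  0xDB01 + 0x88C9 = 0x163CA → wrap carry → 0x63CB
  0x63CB + 0x949C = 0x0F867
  0xF867 + 0xA372 = 0x19BD9 → wrap carry → 0x9BDA
One's-complement sum = 0x9BDA.
Checksum = ~0x9BDA & 0xFFFF = 0x6425.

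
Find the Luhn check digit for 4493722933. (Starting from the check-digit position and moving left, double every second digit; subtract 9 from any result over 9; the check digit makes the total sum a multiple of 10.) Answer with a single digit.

Partial digits right→left: 3 3 9 2 2 7 3 9 4 4
Double every second digit counting from the check-digit position (so the 1st, 3rd, 5th, ... of the partial from the right).
  doubled (with −9 where >9): 6 9 4 6 8 → sum 33
  kept as-is: 3 2 7 9 4 → sum 25
Total = 33 + 25 = 58.
Check digit = (10 − (58 mod 10)) mod 10 = 2.

2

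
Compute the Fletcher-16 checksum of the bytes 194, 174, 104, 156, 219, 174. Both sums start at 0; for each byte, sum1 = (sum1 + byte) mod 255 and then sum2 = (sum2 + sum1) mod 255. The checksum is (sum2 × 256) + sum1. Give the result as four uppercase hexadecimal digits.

D701

Running sums (mod 255):
  after byte 0 (194): sum1=194, sum2=194
  after byte 1 (174): sum1=113, sum2=52
  after byte 2 (104): sum1=217, sum2=14
  after byte 3 (156): sum1=118, sum2=132
  after byte 4 (219): sum1=82, sum2=214
  after byte 5 (174): sum1=1, sum2=215
Checksum = sum2·256 + sum1 = 215·256 + 1 = 55041 = 0xD701.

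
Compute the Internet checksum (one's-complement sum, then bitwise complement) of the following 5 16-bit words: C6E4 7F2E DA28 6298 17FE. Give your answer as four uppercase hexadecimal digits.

One's-complement addition (fold any carry out of bit 15 back into bit 0):
  0xC6E4 + 0x7F2E = 0x14612 → wrap carry → 0x4613
  0x4613 + 0xDA28 = 0x1203B → wrap carry → 0x203C
  0x203C + 0x6298 = 0x082D4
  0x82D4 + 0x17FE = 0x09AD2
One's-complement sum = 0x9AD2.
Checksum = ~0x9AD2 & 0xFFFF = 0x652D.

652D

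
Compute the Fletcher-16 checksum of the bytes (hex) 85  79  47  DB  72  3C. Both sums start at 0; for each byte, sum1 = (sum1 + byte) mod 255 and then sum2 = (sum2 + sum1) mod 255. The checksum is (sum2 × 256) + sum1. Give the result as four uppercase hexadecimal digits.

52D0

Running sums (mod 255):
  after byte 0 (85): sum1=133, sum2=133
  after byte 1 (79): sum1=254, sum2=132
  after byte 2 (47): sum1=70, sum2=202
  after byte 3 (DB): sum1=34, sum2=236
  after byte 4 (72): sum1=148, sum2=129
  after byte 5 (3C): sum1=208, sum2=82
Checksum = sum2·256 + sum1 = 82·256 + 208 = 21200 = 0x52D0.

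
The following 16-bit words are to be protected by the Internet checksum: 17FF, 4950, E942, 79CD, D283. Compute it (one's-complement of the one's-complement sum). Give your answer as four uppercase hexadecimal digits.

One's-complement addition (fold any carry out of bit 15 back into bit 0):
  0x17FF + 0x4950 = 0x0614F
  0x614F + 0xE942 = 0x14A91 → wrap carry → 0x4A92
  0x4A92 + 0x79CD = 0x0C45F
  0xC45F + 0xD283 = 0x196E2 → wrap carry → 0x96E3
One's-complement sum = 0x96E3.
Checksum = ~0x96E3 & 0xFFFF = 0x691C.

691C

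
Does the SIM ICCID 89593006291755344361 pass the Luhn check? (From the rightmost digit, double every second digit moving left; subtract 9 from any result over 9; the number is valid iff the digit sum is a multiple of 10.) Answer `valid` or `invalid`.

invalid

From the right, keep odd positions and double even positions (subtract 9 from any doubled value over 9):
  doubled (positions 2,4,...): 3 8 6 1 2 4 0 6 1 7 → sum 38
  kept (positions 1,3,...): 1 3 4 5 7 9 6 0 9 9 → sum 53
Total = 91.
91 mod 10 = 1, so the number is invalid.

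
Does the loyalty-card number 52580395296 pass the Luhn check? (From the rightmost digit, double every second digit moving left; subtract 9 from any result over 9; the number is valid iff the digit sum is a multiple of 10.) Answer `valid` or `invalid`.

invalid

From the right, keep odd positions and double even positions (subtract 9 from any doubled value over 9):
  doubled (positions 2,4,...): 9 1 6 7 4 → sum 27
  kept (positions 1,3,...): 6 2 9 0 5 5 → sum 27
Total = 54.
54 mod 10 = 4, so the number is invalid.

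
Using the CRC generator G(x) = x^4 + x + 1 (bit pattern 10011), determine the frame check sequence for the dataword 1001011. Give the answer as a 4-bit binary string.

Append 4 zeros: 10010110000. Divide by 10011 (XOR where the leading bit is 1):
  pos 0: 10010 XOR 10011 = 00001
  pos 4: 11100 XOR 10011 = 01111
  pos 5: 11110 XOR 10011 = 01101
  pos 6: 11010 XOR 10011 = 01001
Remainder (last 4 bits) = 1001. This is the CRC / FCS.

1001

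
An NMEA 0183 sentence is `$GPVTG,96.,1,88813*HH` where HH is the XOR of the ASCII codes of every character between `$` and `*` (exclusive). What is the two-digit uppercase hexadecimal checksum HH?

54

XOR the ASCII codes of the payload characters:
  'G' = 0x47 → acc = 0x47
  'P' = 0x50 → acc = 0x17
  'V' = 0x56 → acc = 0x41
  'T' = 0x54 → acc = 0x15
  'G' = 0x47 → acc = 0x52
  ',' = 0x2C → acc = 0x7E
  '9' = 0x39 → acc = 0x47
  '6' = 0x36 → acc = 0x71
  '.' = 0x2E → acc = 0x5F
  ',' = 0x2C → acc = 0x73
  '1' = 0x31 → acc = 0x42
  ',' = 0x2C → acc = 0x6E
  '8' = 0x38 → acc = 0x56
  '8' = 0x38 → acc = 0x6E
  '8' = 0x38 → acc = 0x56
  '1' = 0x31 → acc = 0x67
  '3' = 0x33 → acc = 0x54
Checksum = 0x54.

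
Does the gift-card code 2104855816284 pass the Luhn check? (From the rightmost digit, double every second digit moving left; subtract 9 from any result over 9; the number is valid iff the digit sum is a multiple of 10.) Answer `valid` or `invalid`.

From the right, keep odd positions and double even positions (subtract 9 from any doubled value over 9):
  doubled (positions 2,4,...): 7 3 7 1 8 2 → sum 28
  kept (positions 1,3,...): 4 2 1 5 8 0 2 → sum 22
Total = 50.
50 mod 10 = 0, so the number is valid.

valid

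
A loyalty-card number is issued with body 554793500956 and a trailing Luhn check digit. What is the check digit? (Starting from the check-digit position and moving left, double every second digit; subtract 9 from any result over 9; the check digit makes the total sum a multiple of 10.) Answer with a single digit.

Partial digits right→left: 6 5 9 0 0 5 3 9 7 4 5 5
Double every second digit counting from the check-digit position (so the 1st, 3rd, 5th, ... of the partial from the right).
  doubled (with −9 where >9): 3 9 0 6 5 1 → sum 24
  kept as-is: 5 0 5 9 4 5 → sum 28
Total = 24 + 28 = 52.
Check digit = (10 − (52 mod 10)) mod 10 = 8.

8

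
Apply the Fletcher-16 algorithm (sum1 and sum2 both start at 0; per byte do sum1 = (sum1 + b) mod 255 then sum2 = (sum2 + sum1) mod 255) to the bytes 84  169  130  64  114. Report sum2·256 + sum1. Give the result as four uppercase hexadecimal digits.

Running sums (mod 255):
  after byte 0 (84): sum1=84, sum2=84
  after byte 1 (169): sum1=253, sum2=82
  after byte 2 (130): sum1=128, sum2=210
  after byte 3 (64): sum1=192, sum2=147
  after byte 4 (114): sum1=51, sum2=198
Checksum = sum2·256 + sum1 = 198·256 + 51 = 50739 = 0xC633.

C633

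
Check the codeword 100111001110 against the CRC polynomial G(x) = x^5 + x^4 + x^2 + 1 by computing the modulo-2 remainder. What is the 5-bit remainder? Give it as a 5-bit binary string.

00010

Modulo-2 division of 100111001110 by 110101:
  pos 0: 100111 XOR 110101 = 010010
  pos 1: 100100 XOR 110101 = 010001
  pos 2: 100010 XOR 110101 = 010111
  pos 3: 101111 XOR 110101 = 011010
  pos 4: 110101 XOR 110101 = 000000
Remainder = 00010 (nonzero — an error is detected).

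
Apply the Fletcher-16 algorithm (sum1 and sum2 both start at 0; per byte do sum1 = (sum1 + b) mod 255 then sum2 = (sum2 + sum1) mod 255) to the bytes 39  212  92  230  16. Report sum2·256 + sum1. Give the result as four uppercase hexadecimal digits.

0A4F

Running sums (mod 255):
  after byte 0 (39): sum1=39, sum2=39
  after byte 1 (212): sum1=251, sum2=35
  after byte 2 (92): sum1=88, sum2=123
  after byte 3 (230): sum1=63, sum2=186
  after byte 4 (16): sum1=79, sum2=10
Checksum = sum2·256 + sum1 = 10·256 + 79 = 2639 = 0x0A4F.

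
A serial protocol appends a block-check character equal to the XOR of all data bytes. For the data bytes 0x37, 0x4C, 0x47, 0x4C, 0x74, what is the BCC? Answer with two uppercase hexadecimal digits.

04

XOR the bytes together:
  start with 0x37
  0x37 ⊕ 0x4C = 0x7B
  0x7B ⊕ 0x47 = 0x3C
  0x3C ⊕ 0x4C = 0x70
  0x70 ⊕ 0x74 = 0x04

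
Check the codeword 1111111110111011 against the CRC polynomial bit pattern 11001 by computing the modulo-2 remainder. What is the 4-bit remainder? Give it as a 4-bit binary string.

Modulo-2 division of 1111111110111011 by 11001:
  pos 0: 11111 XOR 11001 = 00110
  pos 2: 11011 XOR 11001 = 00010
  pos 5: 10110 XOR 11001 = 01111
  pos 6: 11111 XOR 11001 = 00110
  pos 8: 11011 XOR 11001 = 00010
  pos 11: 10011 XOR 11001 = 01010
Remainder = 1010 (nonzero — an error is detected).

1010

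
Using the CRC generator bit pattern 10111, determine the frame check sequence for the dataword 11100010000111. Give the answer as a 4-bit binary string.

1011

Append 4 zeros: 111000100001110000. Divide by 10111 (XOR where the leading bit is 1):
  pos 0: 11100 XOR 10111 = 01011
  pos 1: 10110 XOR 10111 = 00001
  pos 5: 11000 XOR 10111 = 01111
  pos 6: 11110 XOR 10111 = 01001
  pos 7: 10011 XOR 10111 = 00100
  pos 9: 10011 XOR 10111 = 00100
  pos 11: 10000 XOR 10111 = 00111
  pos 13: 11100 XOR 10111 = 01011
Remainder (last 4 bits) = 1011. This is the CRC / FCS.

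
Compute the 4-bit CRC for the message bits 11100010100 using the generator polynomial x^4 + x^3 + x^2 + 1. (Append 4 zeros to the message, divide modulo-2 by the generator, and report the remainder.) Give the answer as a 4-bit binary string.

0100

Append 4 zeros: 111000101000000. Divide by 11101 (XOR where the leading bit is 1):
  pos 0: 11100 XOR 11101 = 00001
  pos 4: 10101 XOR 11101 = 01000
  pos 5: 10000 XOR 11101 = 01101
  pos 6: 11010 XOR 11101 = 00111
  pos 8: 11100 XOR 11101 = 00001
Remainder (last 4 bits) = 0100. This is the CRC / FCS.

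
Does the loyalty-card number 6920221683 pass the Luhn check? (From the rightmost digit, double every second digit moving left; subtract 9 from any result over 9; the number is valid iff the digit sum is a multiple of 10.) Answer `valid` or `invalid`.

valid

From the right, keep odd positions and double even positions (subtract 9 from any doubled value over 9):
  doubled (positions 2,4,...): 7 2 4 4 3 → sum 20
  kept (positions 1,3,...): 3 6 2 0 9 → sum 20
Total = 40.
40 mod 10 = 0, so the number is valid.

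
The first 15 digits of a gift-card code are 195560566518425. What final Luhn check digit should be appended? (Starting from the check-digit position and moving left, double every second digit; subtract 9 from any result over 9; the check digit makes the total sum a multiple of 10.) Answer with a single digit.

Partial digits right→left: 5 2 4 8 1 5 6 6 5 0 6 5 5 9 1
Double every second digit counting from the check-digit position (so the 1st, 3rd, 5th, ... of the partial from the right).
  doubled (with −9 where >9): 1 8 2 3 1 3 1 2 → sum 21
  kept as-is: 2 8 5 6 0 5 9 → sum 35
Total = 21 + 35 = 56.
Check digit = (10 − (56 mod 10)) mod 10 = 4.

4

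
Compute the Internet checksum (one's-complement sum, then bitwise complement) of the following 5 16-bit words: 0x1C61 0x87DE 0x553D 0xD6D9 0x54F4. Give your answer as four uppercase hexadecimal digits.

DAB4

One's-complement addition (fold any carry out of bit 15 back into bit 0):
  0x1C61 + 0x87DE = 0x0A43F
  0xA43F + 0x553D = 0x0F97C
  0xF97C + 0xD6D9 = 0x1D055 → wrap carry → 0xD056
  0xD056 + 0x54F4 = 0x1254A → wrap carry → 0x254B
One's-complement sum = 0x254B.
Checksum = ~0x254B & 0xFFFF = 0xDAB4.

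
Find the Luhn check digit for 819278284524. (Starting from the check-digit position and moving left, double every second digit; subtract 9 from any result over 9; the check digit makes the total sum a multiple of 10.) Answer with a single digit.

Partial digits right→left: 4 2 5 4 8 2 8 7 2 9 1 8
Double every second digit counting from the check-digit position (so the 1st, 3rd, 5th, ... of the partial from the right).
  doubled (with −9 where >9): 8 1 7 7 4 2 → sum 29
  kept as-is: 2 4 2 7 9 8 → sum 32
Total = 29 + 32 = 61.
Check digit = (10 − (61 mod 10)) mod 10 = 9.

9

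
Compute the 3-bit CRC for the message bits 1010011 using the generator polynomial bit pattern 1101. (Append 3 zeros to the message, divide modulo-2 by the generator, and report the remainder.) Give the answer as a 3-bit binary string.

111

Append 3 zeros: 1010011000. Divide by 1101 (XOR where the leading bit is 1):
  pos 0: 1010 XOR 1101 = 0111
  pos 1: 1110 XOR 1101 = 0011
  pos 3: 1111 XOR 1101 = 0010
  pos 5: 1000 XOR 1101 = 0101
  pos 6: 1010 XOR 1101 = 0111
Remainder (last 3 bits) = 111. This is the CRC / FCS.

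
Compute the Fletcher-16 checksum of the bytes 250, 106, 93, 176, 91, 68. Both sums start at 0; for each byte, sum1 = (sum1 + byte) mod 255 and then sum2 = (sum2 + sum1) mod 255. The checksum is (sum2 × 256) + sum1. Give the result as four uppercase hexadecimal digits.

Running sums (mod 255):
  after byte 0 (250): sum1=250, sum2=250
  after byte 1 (106): sum1=101, sum2=96
  after byte 2 (93): sum1=194, sum2=35
  after byte 3 (176): sum1=115, sum2=150
  after byte 4 (91): sum1=206, sum2=101
  after byte 5 (68): sum1=19, sum2=120
Checksum = sum2·256 + sum1 = 120·256 + 19 = 30739 = 0x7813.

7813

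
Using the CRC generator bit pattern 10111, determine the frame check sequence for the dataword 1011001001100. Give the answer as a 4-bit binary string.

Append 4 zeros: 10110010011000000. Divide by 10111 (XOR where the leading bit is 1):
  pos 0: 10110 XOR 10111 = 00001
  pos 4: 10100 XOR 10111 = 00011
  pos 7: 11110 XOR 10111 = 01001
  pos 8: 10010 XOR 10111 = 00101
  pos 10: 10100 XOR 10111 = 00011
Remainder (last 4 bits) = 1100. This is the CRC / FCS.

1100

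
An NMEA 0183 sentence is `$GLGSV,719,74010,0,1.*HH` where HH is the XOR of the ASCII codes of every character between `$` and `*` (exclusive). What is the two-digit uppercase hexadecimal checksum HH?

XOR the ASCII codes of the payload characters:
  'G' = 0x47 → acc = 0x47
  'L' = 0x4C → acc = 0x0B
  'G' = 0x47 → acc = 0x4C
  'S' = 0x53 → acc = 0x1F
  'V' = 0x56 → acc = 0x49
  ',' = 0x2C → acc = 0x65
  '7' = 0x37 → acc = 0x52
  '1' = 0x31 → acc = 0x63
  '9' = 0x39 → acc = 0x5A
  ',' = 0x2C → acc = 0x76
  '7' = 0x37 → acc = 0x41
  '4' = 0x34 → acc = 0x75
  '0' = 0x30 → acc = 0x45
  '1' = 0x31 → acc = 0x74
  '0' = 0x30 → acc = 0x44
  ',' = 0x2C → acc = 0x68
  '0' = 0x30 → acc = 0x58
  ',' = 0x2C → acc = 0x74
  '1' = 0x31 → acc = 0x45
  '.' = 0x2E → acc = 0x6B
Checksum = 0x6B.

6B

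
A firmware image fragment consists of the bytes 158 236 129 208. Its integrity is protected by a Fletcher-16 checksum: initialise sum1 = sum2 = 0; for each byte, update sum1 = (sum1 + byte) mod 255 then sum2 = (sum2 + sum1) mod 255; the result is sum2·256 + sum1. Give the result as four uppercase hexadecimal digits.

15DD

Running sums (mod 255):
  after byte 0 (158): sum1=158, sum2=158
  after byte 1 (236): sum1=139, sum2=42
  after byte 2 (129): sum1=13, sum2=55
  after byte 3 (208): sum1=221, sum2=21
Checksum = sum2·256 + sum1 = 21·256 + 221 = 5597 = 0x15DD.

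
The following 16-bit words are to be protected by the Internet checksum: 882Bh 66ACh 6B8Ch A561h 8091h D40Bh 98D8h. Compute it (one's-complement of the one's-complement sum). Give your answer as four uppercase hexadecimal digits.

One's-complement addition (fold any carry out of bit 15 back into bit 0):
  0x882B + 0x66AC = 0x0EED7
  0xEED7 + 0x6B8C = 0x15A63 → wrap carry → 0x5A64
  0x5A64 + 0xA561 = 0x0FFC5
  0xFFC5 + 0x8091 = 0x18056 → wrap carry → 0x8057
  0x8057 + 0xD40B = 0x15462 → wrap carry → 0x5463
  0x5463 + 0x98D8 = 0x0ED3B
One's-complement sum = 0xED3B.
Checksum = ~0xED3B & 0xFFFF = 0x12C4.

12C4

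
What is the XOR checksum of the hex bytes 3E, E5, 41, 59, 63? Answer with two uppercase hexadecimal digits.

A0

XOR the bytes together:
  start with 0x3E
  0x3E ⊕ 0xE5 = 0xDB
  0xDB ⊕ 0x41 = 0x9A
  0x9A ⊕ 0x59 = 0xC3
  0xC3 ⊕ 0x63 = 0xA0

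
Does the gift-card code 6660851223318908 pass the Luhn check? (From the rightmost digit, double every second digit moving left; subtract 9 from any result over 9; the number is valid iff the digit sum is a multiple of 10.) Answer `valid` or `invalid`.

From the right, keep odd positions and double even positions (subtract 9 from any doubled value over 9):
  doubled (positions 2,4,...): 0 7 6 4 2 7 3 3 → sum 32
  kept (positions 1,3,...): 8 9 1 3 2 5 0 6 → sum 34
Total = 66.
66 mod 10 = 6, so the number is invalid.

invalid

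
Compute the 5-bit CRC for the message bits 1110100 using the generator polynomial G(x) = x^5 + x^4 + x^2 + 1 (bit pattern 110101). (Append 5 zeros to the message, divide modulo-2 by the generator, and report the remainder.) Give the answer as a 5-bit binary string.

11011

Append 5 zeros: 111010000000. Divide by 110101 (XOR where the leading bit is 1):
  pos 0: 111010 XOR 110101 = 001111
  pos 2: 111100 XOR 110101 = 001001
  pos 4: 100100 XOR 110101 = 010001
  pos 5: 100010 XOR 110101 = 010111
  pos 6: 101110 XOR 110101 = 011011
Remainder (last 5 bits) = 11011. This is the CRC / FCS.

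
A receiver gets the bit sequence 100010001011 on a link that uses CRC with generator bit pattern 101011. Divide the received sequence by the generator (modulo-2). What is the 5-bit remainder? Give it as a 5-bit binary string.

00001

Modulo-2 division of 100010001011 by 101011:
  pos 0: 100010 XOR 101011 = 001001
  pos 2: 100100 XOR 101011 = 001111
  pos 4: 111110 XOR 101011 = 010101
  pos 5: 101011 XOR 101011 = 000000
Remainder = 00001 (nonzero — an error is detected).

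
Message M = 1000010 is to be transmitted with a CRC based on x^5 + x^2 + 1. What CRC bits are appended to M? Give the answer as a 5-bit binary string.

Append 5 zeros: 100001000000. Divide by 100101 (XOR where the leading bit is 1):
  pos 0: 100001 XOR 100101 = 000100
  pos 3: 100000 XOR 100101 = 000101
  pos 6: 101000 XOR 100101 = 001101
Remainder (last 5 bits) = 01101. This is the CRC / FCS.

01101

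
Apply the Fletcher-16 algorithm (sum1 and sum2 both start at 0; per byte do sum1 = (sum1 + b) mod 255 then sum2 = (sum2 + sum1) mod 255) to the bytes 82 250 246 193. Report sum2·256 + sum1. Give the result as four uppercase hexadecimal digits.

E906

Running sums (mod 255):
  after byte 0 (82): sum1=82, sum2=82
  after byte 1 (250): sum1=77, sum2=159
  after byte 2 (246): sum1=68, sum2=227
  after byte 3 (193): sum1=6, sum2=233
Checksum = sum2·256 + sum1 = 233·256 + 6 = 59654 = 0xE906.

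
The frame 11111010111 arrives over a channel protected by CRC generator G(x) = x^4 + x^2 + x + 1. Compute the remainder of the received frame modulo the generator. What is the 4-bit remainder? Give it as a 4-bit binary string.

0100

Modulo-2 division of 11111010111 by 10111:
  pos 0: 11111 XOR 10111 = 01000
  pos 1: 10000 XOR 10111 = 00111
  pos 3: 11110 XOR 10111 = 01001
  pos 4: 10011 XOR 10111 = 00100
  pos 6: 10011 XOR 10111 = 00100
Remainder = 0100 (nonzero — an error is detected).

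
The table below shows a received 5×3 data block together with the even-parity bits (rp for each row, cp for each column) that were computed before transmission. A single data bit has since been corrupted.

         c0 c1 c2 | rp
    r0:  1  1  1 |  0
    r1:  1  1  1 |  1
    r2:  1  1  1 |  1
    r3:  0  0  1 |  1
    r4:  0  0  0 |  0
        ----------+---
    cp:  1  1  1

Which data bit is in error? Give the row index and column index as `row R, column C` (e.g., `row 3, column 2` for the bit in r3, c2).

row 0, column 2

Recompute each row's even parity and compare to rp:
  r0: data parity 1, sent rp 0 → mismatch
  r1: data parity 1, sent rp 1 → ok
  r2: data parity 1, sent rp 1 → ok
  r3: data parity 1, sent rp 1 → ok
  r4: data parity 0, sent rp 0 → ok
Recompute each column's even parity and compare to cp:
  c0: data parity 1, sent cp 1 → ok
  c1: data parity 1, sent cp 1 → ok
  c2: data parity 0, sent cp 1 → mismatch
Exactly one row (r0) and one column (c2) fail → the flipped bit is at their intersection.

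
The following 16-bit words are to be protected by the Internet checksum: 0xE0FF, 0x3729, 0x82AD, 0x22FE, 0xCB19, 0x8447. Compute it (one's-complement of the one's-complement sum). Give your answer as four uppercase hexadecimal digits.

F2C9

One's-complement addition (fold any carry out of bit 15 back into bit 0):
  0xE0FF + 0x3729 = 0x11828 → wrap carry → 0x1829
  0x1829 + 0x82AD = 0x09AD6
  0x9AD6 + 0x22FE = 0x0BDD4
  0xBDD4 + 0xCB19 = 0x188ED → wrap carry → 0x88EE
  0x88EE + 0x8447 = 0x10D35 → wrap carry → 0x0D36
One's-complement sum = 0x0D36.
Checksum = ~0x0D36 & 0xFFFF = 0xF2C9.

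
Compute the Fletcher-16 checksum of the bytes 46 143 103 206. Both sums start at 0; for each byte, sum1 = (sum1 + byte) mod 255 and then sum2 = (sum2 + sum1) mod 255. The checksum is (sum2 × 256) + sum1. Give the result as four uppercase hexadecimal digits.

Running sums (mod 255):
  after byte 0 (46): sum1=46, sum2=46
  after byte 1 (143): sum1=189, sum2=235
  after byte 2 (103): sum1=37, sum2=17
  after byte 3 (206): sum1=243, sum2=5
Checksum = sum2·256 + sum1 = 5·256 + 243 = 1523 = 0x05F3.

05F3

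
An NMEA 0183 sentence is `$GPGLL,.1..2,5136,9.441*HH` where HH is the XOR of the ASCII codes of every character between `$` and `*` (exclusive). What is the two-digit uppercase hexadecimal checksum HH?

76

XOR the ASCII codes of the payload characters:
  'G' = 0x47 → acc = 0x47
  'P' = 0x50 → acc = 0x17
  'G' = 0x47 → acc = 0x50
  'L' = 0x4C → acc = 0x1C
  'L' = 0x4C → acc = 0x50
  ',' = 0x2C → acc = 0x7C
  '.' = 0x2E → acc = 0x52
  '1' = 0x31 → acc = 0x63
  '.' = 0x2E → acc = 0x4D
  '.' = 0x2E → acc = 0x63
  '2' = 0x32 → acc = 0x51
  ',' = 0x2C → acc = 0x7D
  '5' = 0x35 → acc = 0x48
  '1' = 0x31 → acc = 0x79
  '3' = 0x33 → acc = 0x4A
  '6' = 0x36 → acc = 0x7C
  ',' = 0x2C → acc = 0x50
  '9' = 0x39 → acc = 0x69
  '.' = 0x2E → acc = 0x47
  '4' = 0x34 → acc = 0x73
  '4' = 0x34 → acc = 0x47
  '1' = 0x31 → acc = 0x76
Checksum = 0x76.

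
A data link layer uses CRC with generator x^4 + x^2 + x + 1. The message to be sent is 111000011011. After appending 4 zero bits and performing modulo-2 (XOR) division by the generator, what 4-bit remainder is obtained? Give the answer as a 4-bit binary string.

Append 4 zeros: 1110000110110000. Divide by 10111 (XOR where the leading bit is 1):
  pos 0: 11100 XOR 10111 = 01011
  pos 1: 10110 XOR 10111 = 00001
  pos 5: 10110 XOR 10111 = 00001
  pos 9: 11100 XOR 10111 = 01011
  pos 10: 10110 XOR 10111 = 00001
Remainder (last 4 bits) = 0010. This is the CRC / FCS.

0010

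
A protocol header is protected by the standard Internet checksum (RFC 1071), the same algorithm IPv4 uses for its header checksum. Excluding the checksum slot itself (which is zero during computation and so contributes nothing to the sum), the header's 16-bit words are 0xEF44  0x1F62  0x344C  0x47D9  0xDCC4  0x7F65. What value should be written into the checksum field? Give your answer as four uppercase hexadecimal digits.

1909

One's-complement addition (fold any carry out of bit 15 back into bit 0):
  0xEF44 + 0x1F62 = 0x10EA6 → wrap carry → 0x0EA7
  0x0EA7 + 0x344C = 0x042F3
  0x42F3 + 0x47D9 = 0x08ACC
  0x8ACC + 0xDCC4 = 0x16790 → wrap carry → 0x6791
  0x6791 + 0x7F65 = 0x0E6F6
One's-complement sum = 0xE6F6.
Checksum = ~0xE6F6 & 0xFFFF = 0x1909.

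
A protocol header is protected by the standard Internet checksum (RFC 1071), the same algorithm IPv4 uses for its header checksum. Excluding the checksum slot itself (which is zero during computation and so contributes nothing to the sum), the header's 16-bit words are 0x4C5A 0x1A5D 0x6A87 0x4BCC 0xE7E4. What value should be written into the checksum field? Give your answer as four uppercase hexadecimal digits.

One's-complement addition (fold any carry out of bit 15 back into bit 0):
  0x4C5A + 0x1A5D = 0x066B7
  0x66B7 + 0x6A87 = 0x0D13E
  0xD13E + 0x4BCC = 0x11D0A → wrap carry → 0x1D0B
  0x1D0B + 0xE7E4 = 0x104EF → wrap carry → 0x04F0
One's-complement sum = 0x04F0.
Checksum = ~0x04F0 & 0xFFFF = 0xFB0F.

FB0F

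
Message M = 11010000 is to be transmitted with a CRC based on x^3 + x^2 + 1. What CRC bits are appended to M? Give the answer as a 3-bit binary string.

000

Append 3 zeros: 11010000000. Divide by 1101 (XOR where the leading bit is 1):
  pos 0: 1101 XOR 1101 = 0000
Remainder (last 3 bits) = 000. This is the CRC / FCS.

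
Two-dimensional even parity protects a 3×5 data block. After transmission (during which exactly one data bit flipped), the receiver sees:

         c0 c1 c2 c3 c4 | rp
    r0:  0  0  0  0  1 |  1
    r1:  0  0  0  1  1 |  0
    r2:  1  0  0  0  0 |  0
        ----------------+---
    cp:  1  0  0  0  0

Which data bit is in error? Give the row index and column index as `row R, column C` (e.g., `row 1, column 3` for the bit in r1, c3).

row 2, column 3

Recompute each row's even parity and compare to rp:
  r0: data parity 1, sent rp 1 → ok
  r1: data parity 0, sent rp 0 → ok
  r2: data parity 1, sent rp 0 → mismatch
Recompute each column's even parity and compare to cp:
  c0: data parity 1, sent cp 1 → ok
  c1: data parity 0, sent cp 0 → ok
  c2: data parity 0, sent cp 0 → ok
  c3: data parity 1, sent cp 0 → mismatch
  c4: data parity 0, sent cp 0 → ok
Exactly one row (r2) and one column (c3) fail → the flipped bit is at their intersection.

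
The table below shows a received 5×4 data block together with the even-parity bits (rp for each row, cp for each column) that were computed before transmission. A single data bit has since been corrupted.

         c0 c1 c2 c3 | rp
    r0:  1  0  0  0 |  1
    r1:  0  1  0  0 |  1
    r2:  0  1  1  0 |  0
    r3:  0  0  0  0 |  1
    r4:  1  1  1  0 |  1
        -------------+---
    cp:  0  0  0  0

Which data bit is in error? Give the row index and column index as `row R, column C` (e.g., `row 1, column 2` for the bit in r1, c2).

row 3, column 1

Recompute each row's even parity and compare to rp:
  r0: data parity 1, sent rp 1 → ok
  r1: data parity 1, sent rp 1 → ok
  r2: data parity 0, sent rp 0 → ok
  r3: data parity 0, sent rp 1 → mismatch
  r4: data parity 1, sent rp 1 → ok
Recompute each column's even parity and compare to cp:
  c0: data parity 0, sent cp 0 → ok
  c1: data parity 1, sent cp 0 → mismatch
  c2: data parity 0, sent cp 0 → ok
  c3: data parity 0, sent cp 0 → ok
Exactly one row (r3) and one column (c1) fail → the flipped bit is at their intersection.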